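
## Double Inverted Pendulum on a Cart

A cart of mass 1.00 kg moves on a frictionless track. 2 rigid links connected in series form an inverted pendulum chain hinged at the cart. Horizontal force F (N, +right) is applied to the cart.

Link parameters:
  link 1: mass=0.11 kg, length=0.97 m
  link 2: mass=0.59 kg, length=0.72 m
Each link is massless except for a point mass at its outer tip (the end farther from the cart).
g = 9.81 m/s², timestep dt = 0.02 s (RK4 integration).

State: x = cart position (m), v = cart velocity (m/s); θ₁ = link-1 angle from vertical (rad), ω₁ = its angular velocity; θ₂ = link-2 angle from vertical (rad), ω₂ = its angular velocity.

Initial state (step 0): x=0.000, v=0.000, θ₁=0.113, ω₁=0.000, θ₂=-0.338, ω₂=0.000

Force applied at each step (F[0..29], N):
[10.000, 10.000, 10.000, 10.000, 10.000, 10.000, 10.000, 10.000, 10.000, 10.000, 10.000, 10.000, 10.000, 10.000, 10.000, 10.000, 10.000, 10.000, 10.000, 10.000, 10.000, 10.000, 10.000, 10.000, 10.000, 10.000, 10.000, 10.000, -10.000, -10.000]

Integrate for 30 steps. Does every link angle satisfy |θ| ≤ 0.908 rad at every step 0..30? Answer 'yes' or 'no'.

apply F[0]=+10.000 → step 1: x=0.002, v=0.192, θ₁=0.114, ω₁=0.058, θ₂=-0.342, ω₂=-0.412
apply F[1]=+10.000 → step 2: x=0.008, v=0.383, θ₁=0.115, ω₁=0.109, θ₂=-0.354, ω₂=-0.817
apply F[2]=+10.000 → step 3: x=0.017, v=0.576, θ₁=0.118, ω₁=0.147, θ₂=-0.375, ω₂=-1.209
apply F[3]=+10.000 → step 4: x=0.031, v=0.768, θ₁=0.121, ω₁=0.166, θ₂=-0.403, ω₂=-1.581
apply F[4]=+10.000 → step 5: x=0.048, v=0.962, θ₁=0.124, ω₁=0.159, θ₂=-0.438, ω₂=-1.930
apply F[5]=+10.000 → step 6: x=0.069, v=1.156, θ₁=0.127, ω₁=0.124, θ₂=-0.480, ω₂=-2.252
apply F[6]=+10.000 → step 7: x=0.094, v=1.351, θ₁=0.129, ω₁=0.058, θ₂=-0.528, ω₂=-2.548
apply F[7]=+10.000 → step 8: x=0.123, v=1.546, θ₁=0.129, ω₁=-0.042, θ₂=-0.581, ω₂=-2.819
apply F[8]=+10.000 → step 9: x=0.156, v=1.743, θ₁=0.127, ω₁=-0.176, θ₂=-0.640, ω₂=-3.064
apply F[9]=+10.000 → step 10: x=0.193, v=1.940, θ₁=0.122, ω₁=-0.345, θ₂=-0.704, ω₂=-3.288
apply F[10]=+10.000 → step 11: x=0.234, v=2.137, θ₁=0.113, ω₁=-0.550, θ₂=-0.772, ω₂=-3.490
apply F[11]=+10.000 → step 12: x=0.278, v=2.335, θ₁=0.100, ω₁=-0.789, θ₂=-0.843, ω₂=-3.670
apply F[12]=+10.000 → step 13: x=0.327, v=2.534, θ₁=0.081, ω₁=-1.064, θ₂=-0.918, ω₂=-3.828
apply F[13]=+10.000 → step 14: x=0.380, v=2.733, θ₁=0.057, ω₁=-1.375, θ₂=-0.996, ω₂=-3.959
apply F[14]=+10.000 → step 15: x=0.436, v=2.933, θ₁=0.026, ω₁=-1.720, θ₂=-1.076, ω₂=-4.058
apply F[15]=+10.000 → step 16: x=0.497, v=3.133, θ₁=-0.012, ω₁=-2.098, θ₂=-1.158, ω₂=-4.116
apply F[16]=+10.000 → step 17: x=0.562, v=3.333, θ₁=-0.058, ω₁=-2.505, θ₂=-1.241, ω₂=-4.124
apply F[17]=+10.000 → step 18: x=0.630, v=3.532, θ₁=-0.112, ω₁=-2.936, θ₂=-1.323, ω₂=-4.066
apply F[18]=+10.000 → step 19: x=0.703, v=3.730, θ₁=-0.176, ω₁=-3.385, θ₂=-1.403, ω₂=-3.929
apply F[19]=+10.000 → step 20: x=0.780, v=3.926, θ₁=-0.248, ω₁=-3.845, θ₂=-1.479, ω₂=-3.694
apply F[20]=+10.000 → step 21: x=0.860, v=4.118, θ₁=-0.329, ω₁=-4.313, θ₂=-1.550, ω₂=-3.347
apply F[21]=+10.000 → step 22: x=0.944, v=4.303, θ₁=-0.420, ω₁=-4.784, θ₂=-1.612, ω₂=-2.869
apply F[22]=+10.000 → step 23: x=1.032, v=4.479, θ₁=-0.521, ω₁=-5.267, θ₂=-1.664, ω₂=-2.244
apply F[23]=+10.000 → step 24: x=1.123, v=4.640, θ₁=-0.631, ω₁=-5.779, θ₂=-1.701, ω₂=-1.447
apply F[24]=+10.000 → step 25: x=1.218, v=4.780, θ₁=-0.752, ω₁=-6.362, θ₂=-1.720, ω₂=-0.435
apply F[25]=+10.000 → step 26: x=1.314, v=4.882, θ₁=-0.887, ω₁=-7.096, θ₂=-1.716, ω₂=0.883
apply F[26]=+10.000 → step 27: x=1.412, v=4.903, θ₁=-1.038, ω₁=-8.150, θ₂=-1.682, ω₂=2.711
apply F[27]=+10.000 → step 28: x=1.509, v=4.695, θ₁=-1.217, ω₁=-9.822, θ₂=-1.602, ω₂=5.433
apply F[28]=-10.000 → step 29: x=1.593, v=3.610, θ₁=-1.429, ω₁=-11.220, θ₂=-1.467, ω₂=7.673
apply F[29]=-10.000 → step 30: x=1.652, v=2.382, θ₁=-1.647, ω₁=-10.238, θ₂=-1.326, ω₂=5.954
Max |angle| over trajectory = 1.720 rad; bound = 0.908 → exceeded.

Answer: no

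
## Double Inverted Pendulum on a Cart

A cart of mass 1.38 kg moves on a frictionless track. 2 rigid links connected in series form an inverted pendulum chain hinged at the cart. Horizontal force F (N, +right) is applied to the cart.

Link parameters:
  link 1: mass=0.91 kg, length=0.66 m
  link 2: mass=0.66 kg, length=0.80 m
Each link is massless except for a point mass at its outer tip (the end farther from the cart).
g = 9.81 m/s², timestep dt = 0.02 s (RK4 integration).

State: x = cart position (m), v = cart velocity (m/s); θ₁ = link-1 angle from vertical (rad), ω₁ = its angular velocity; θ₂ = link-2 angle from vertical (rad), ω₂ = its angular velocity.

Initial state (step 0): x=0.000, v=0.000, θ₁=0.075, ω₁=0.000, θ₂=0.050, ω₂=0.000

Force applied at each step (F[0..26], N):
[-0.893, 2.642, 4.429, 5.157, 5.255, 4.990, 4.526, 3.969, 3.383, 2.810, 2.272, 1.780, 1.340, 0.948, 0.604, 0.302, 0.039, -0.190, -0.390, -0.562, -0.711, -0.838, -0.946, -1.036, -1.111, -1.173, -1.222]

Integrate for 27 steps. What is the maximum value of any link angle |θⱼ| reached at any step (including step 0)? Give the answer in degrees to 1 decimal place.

Answer: 4.5°

Derivation:
apply F[0]=-0.893 → step 1: x=-0.000, v=-0.029, θ₁=0.076, ω₁=0.072, θ₂=0.050, ω₂=-0.011
apply F[1]=+2.642 → step 2: x=-0.001, v=-0.008, θ₁=0.077, ω₁=0.069, θ₂=0.050, ω₂=-0.022
apply F[2]=+4.429 → step 3: x=-0.000, v=0.038, θ₁=0.078, ω₁=0.028, θ₂=0.049, ω₂=-0.034
apply F[3]=+5.157 → step 4: x=0.001, v=0.095, θ₁=0.078, ω₁=-0.029, θ₂=0.048, ω₂=-0.047
apply F[4]=+5.255 → step 5: x=0.003, v=0.154, θ₁=0.077, ω₁=-0.088, θ₂=0.047, ω₂=-0.060
apply F[5]=+4.990 → step 6: x=0.007, v=0.209, θ₁=0.075, ω₁=-0.142, θ₂=0.046, ω₂=-0.072
apply F[6]=+4.526 → step 7: x=0.012, v=0.258, θ₁=0.071, ω₁=-0.188, θ₂=0.044, ω₂=-0.084
apply F[7]=+3.969 → step 8: x=0.017, v=0.300, θ₁=0.067, ω₁=-0.225, θ₂=0.042, ω₂=-0.095
apply F[8]=+3.383 → step 9: x=0.024, v=0.334, θ₁=0.062, ω₁=-0.253, θ₂=0.040, ω₂=-0.105
apply F[9]=+2.810 → step 10: x=0.031, v=0.362, θ₁=0.057, ω₁=-0.272, θ₂=0.038, ω₂=-0.114
apply F[10]=+2.272 → step 11: x=0.038, v=0.383, θ₁=0.052, ω₁=-0.284, θ₂=0.036, ω₂=-0.121
apply F[11]=+1.780 → step 12: x=0.046, v=0.398, θ₁=0.046, ω₁=-0.289, θ₂=0.033, ω₂=-0.127
apply F[12]=+1.340 → step 13: x=0.054, v=0.407, θ₁=0.040, ω₁=-0.289, θ₂=0.031, ω₂=-0.132
apply F[13]=+0.948 → step 14: x=0.062, v=0.413, θ₁=0.034, ω₁=-0.285, θ₂=0.028, ω₂=-0.135
apply F[14]=+0.604 → step 15: x=0.070, v=0.415, θ₁=0.029, ω₁=-0.277, θ₂=0.025, ω₂=-0.137
apply F[15]=+0.302 → step 16: x=0.079, v=0.413, θ₁=0.023, ω₁=-0.266, θ₂=0.023, ω₂=-0.138
apply F[16]=+0.039 → step 17: x=0.087, v=0.409, θ₁=0.018, ω₁=-0.254, θ₂=0.020, ω₂=-0.138
apply F[17]=-0.190 → step 18: x=0.095, v=0.403, θ₁=0.013, ω₁=-0.241, θ₂=0.017, ω₂=-0.136
apply F[18]=-0.390 → step 19: x=0.103, v=0.395, θ₁=0.009, ω₁=-0.226, θ₂=0.014, ω₂=-0.134
apply F[19]=-0.562 → step 20: x=0.111, v=0.385, θ₁=0.004, ω₁=-0.212, θ₂=0.012, ω₂=-0.132
apply F[20]=-0.711 → step 21: x=0.118, v=0.375, θ₁=0.000, ω₁=-0.196, θ₂=0.009, ω₂=-0.128
apply F[21]=-0.838 → step 22: x=0.126, v=0.363, θ₁=-0.004, ω₁=-0.181, θ₂=0.007, ω₂=-0.124
apply F[22]=-0.946 → step 23: x=0.133, v=0.350, θ₁=-0.007, ω₁=-0.166, θ₂=0.004, ω₂=-0.119
apply F[23]=-1.036 → step 24: x=0.140, v=0.337, θ₁=-0.010, ω₁=-0.152, θ₂=0.002, ω₂=-0.114
apply F[24]=-1.111 → step 25: x=0.146, v=0.324, θ₁=-0.013, ω₁=-0.138, θ₂=-0.000, ω₂=-0.109
apply F[25]=-1.173 → step 26: x=0.153, v=0.310, θ₁=-0.016, ω₁=-0.124, θ₂=-0.002, ω₂=-0.103
apply F[26]=-1.222 → step 27: x=0.159, v=0.296, θ₁=-0.018, ω₁=-0.111, θ₂=-0.004, ω₂=-0.098
Max |angle| over trajectory = 0.078 rad = 4.5°.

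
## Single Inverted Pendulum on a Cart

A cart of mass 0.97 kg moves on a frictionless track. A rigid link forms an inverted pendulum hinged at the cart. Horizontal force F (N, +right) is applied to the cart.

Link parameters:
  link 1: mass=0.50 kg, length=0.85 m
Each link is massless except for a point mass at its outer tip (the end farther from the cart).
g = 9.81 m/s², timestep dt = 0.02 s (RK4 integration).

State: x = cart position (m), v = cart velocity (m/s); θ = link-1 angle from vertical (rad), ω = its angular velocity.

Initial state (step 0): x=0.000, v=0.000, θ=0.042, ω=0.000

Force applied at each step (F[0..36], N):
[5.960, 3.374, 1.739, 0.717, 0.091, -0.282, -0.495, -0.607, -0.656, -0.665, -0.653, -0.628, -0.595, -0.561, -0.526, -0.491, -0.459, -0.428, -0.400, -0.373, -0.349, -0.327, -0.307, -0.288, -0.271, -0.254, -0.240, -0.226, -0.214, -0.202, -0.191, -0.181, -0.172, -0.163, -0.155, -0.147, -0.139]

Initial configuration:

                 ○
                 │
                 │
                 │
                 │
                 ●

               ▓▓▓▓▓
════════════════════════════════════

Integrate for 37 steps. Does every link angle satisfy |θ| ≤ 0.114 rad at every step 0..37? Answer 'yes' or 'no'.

apply F[0]=+5.960 → step 1: x=0.001, v=0.119, θ=0.041, ω=-0.130
apply F[1]=+3.374 → step 2: x=0.004, v=0.184, θ=0.037, ω=-0.198
apply F[2]=+1.739 → step 3: x=0.008, v=0.216, θ=0.033, ω=-0.228
apply F[3]=+0.717 → step 4: x=0.013, v=0.228, θ=0.029, ω=-0.234
apply F[4]=+0.091 → step 5: x=0.017, v=0.227, θ=0.024, ω=-0.227
apply F[5]=-0.282 → step 6: x=0.022, v=0.219, θ=0.020, ω=-0.213
apply F[6]=-0.495 → step 7: x=0.026, v=0.207, θ=0.015, ω=-0.195
apply F[7]=-0.607 → step 8: x=0.030, v=0.193, θ=0.012, ω=-0.175
apply F[8]=-0.656 → step 9: x=0.034, v=0.179, θ=0.008, ω=-0.156
apply F[9]=-0.665 → step 10: x=0.037, v=0.165, θ=0.006, ω=-0.137
apply F[10]=-0.653 → step 11: x=0.040, v=0.151, θ=0.003, ω=-0.120
apply F[11]=-0.628 → step 12: x=0.043, v=0.138, θ=0.001, ω=-0.104
apply F[12]=-0.595 → step 13: x=0.046, v=0.125, θ=-0.001, ω=-0.090
apply F[13]=-0.561 → step 14: x=0.048, v=0.114, θ=-0.003, ω=-0.077
apply F[14]=-0.526 → step 15: x=0.050, v=0.103, θ=-0.004, ω=-0.065
apply F[15]=-0.491 → step 16: x=0.052, v=0.094, θ=-0.005, ω=-0.055
apply F[16]=-0.459 → step 17: x=0.054, v=0.085, θ=-0.007, ω=-0.046
apply F[17]=-0.428 → step 18: x=0.056, v=0.077, θ=-0.007, ω=-0.038
apply F[18]=-0.400 → step 19: x=0.057, v=0.069, θ=-0.008, ω=-0.031
apply F[19]=-0.373 → step 20: x=0.058, v=0.062, θ=-0.009, ω=-0.025
apply F[20]=-0.349 → step 21: x=0.060, v=0.056, θ=-0.009, ω=-0.020
apply F[21]=-0.327 → step 22: x=0.061, v=0.050, θ=-0.009, ω=-0.015
apply F[22]=-0.307 → step 23: x=0.062, v=0.045, θ=-0.010, ω=-0.011
apply F[23]=-0.288 → step 24: x=0.063, v=0.040, θ=-0.010, ω=-0.007
apply F[24]=-0.271 → step 25: x=0.063, v=0.035, θ=-0.010, ω=-0.004
apply F[25]=-0.254 → step 26: x=0.064, v=0.031, θ=-0.010, ω=-0.001
apply F[26]=-0.240 → step 27: x=0.065, v=0.027, θ=-0.010, ω=0.001
apply F[27]=-0.226 → step 28: x=0.065, v=0.024, θ=-0.010, ω=0.003
apply F[28]=-0.214 → step 29: x=0.066, v=0.020, θ=-0.010, ω=0.005
apply F[29]=-0.202 → step 30: x=0.066, v=0.017, θ=-0.010, ω=0.006
apply F[30]=-0.191 → step 31: x=0.066, v=0.014, θ=-0.010, ω=0.007
apply F[31]=-0.181 → step 32: x=0.066, v=0.011, θ=-0.010, ω=0.008
apply F[32]=-0.172 → step 33: x=0.067, v=0.009, θ=-0.009, ω=0.009
apply F[33]=-0.163 → step 34: x=0.067, v=0.006, θ=-0.009, ω=0.010
apply F[34]=-0.155 → step 35: x=0.067, v=0.004, θ=-0.009, ω=0.010
apply F[35]=-0.147 → step 36: x=0.067, v=0.002, θ=-0.009, ω=0.011
apply F[36]=-0.139 → step 37: x=0.067, v=-0.000, θ=-0.009, ω=0.011
Max |angle| over trajectory = 0.042 rad; bound = 0.114 → within bound.

Answer: yes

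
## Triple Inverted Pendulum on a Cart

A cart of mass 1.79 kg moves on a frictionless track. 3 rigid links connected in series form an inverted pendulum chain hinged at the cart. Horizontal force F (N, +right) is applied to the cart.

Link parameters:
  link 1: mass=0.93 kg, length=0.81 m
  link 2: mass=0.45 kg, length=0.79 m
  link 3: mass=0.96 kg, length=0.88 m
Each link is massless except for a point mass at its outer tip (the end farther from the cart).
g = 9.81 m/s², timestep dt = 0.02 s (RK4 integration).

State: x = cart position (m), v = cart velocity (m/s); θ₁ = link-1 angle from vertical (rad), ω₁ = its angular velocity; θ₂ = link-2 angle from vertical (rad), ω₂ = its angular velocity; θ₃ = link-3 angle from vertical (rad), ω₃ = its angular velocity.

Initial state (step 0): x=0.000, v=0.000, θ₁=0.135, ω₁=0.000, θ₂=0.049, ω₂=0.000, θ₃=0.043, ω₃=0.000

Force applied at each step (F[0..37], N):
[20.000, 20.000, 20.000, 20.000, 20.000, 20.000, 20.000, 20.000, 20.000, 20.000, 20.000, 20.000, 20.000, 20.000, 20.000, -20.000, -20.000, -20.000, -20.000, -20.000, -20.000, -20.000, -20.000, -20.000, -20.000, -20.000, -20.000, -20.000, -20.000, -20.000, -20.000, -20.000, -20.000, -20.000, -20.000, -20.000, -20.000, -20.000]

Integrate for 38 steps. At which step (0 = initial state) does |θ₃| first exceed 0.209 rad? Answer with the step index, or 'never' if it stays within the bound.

apply F[0]=+20.000 → step 1: x=0.002, v=0.185, θ₁=0.133, ω₁=-0.160, θ₂=0.048, ω₂=-0.056, θ₃=0.043, ω₃=-0.004
apply F[1]=+20.000 → step 2: x=0.007, v=0.372, θ₁=0.129, ω₁=-0.323, θ₂=0.047, ω₂=-0.110, θ₃=0.043, ω₃=-0.008
apply F[2]=+20.000 → step 3: x=0.017, v=0.561, θ₁=0.120, ω₁=-0.493, θ₂=0.044, ω₂=-0.162, θ₃=0.043, ω₃=-0.010
apply F[3]=+20.000 → step 4: x=0.030, v=0.753, θ₁=0.109, ω₁=-0.672, θ₂=0.040, ω₂=-0.211, θ₃=0.042, ω₃=-0.010
apply F[4]=+20.000 → step 5: x=0.047, v=0.949, θ₁=0.093, ω₁=-0.865, θ₂=0.036, ω₂=-0.254, θ₃=0.042, ω₃=-0.007
apply F[5]=+20.000 → step 6: x=0.068, v=1.151, θ₁=0.074, ω₁=-1.074, θ₂=0.030, ω₂=-0.291, θ₃=0.042, ω₃=-0.001
apply F[6]=+20.000 → step 7: x=0.093, v=1.360, θ₁=0.050, ω₁=-1.303, θ₂=0.024, ω₂=-0.320, θ₃=0.042, ω₃=0.009
apply F[7]=+20.000 → step 8: x=0.122, v=1.575, θ₁=0.022, ω₁=-1.555, θ₂=0.017, ω₂=-0.338, θ₃=0.043, ω₃=0.022
apply F[8]=+20.000 → step 9: x=0.156, v=1.797, θ₁=-0.012, ω₁=-1.831, θ₂=0.011, ω₂=-0.346, θ₃=0.043, ω₃=0.037
apply F[9]=+20.000 → step 10: x=0.194, v=2.026, θ₁=-0.052, ω₁=-2.129, θ₂=0.004, ω₂=-0.343, θ₃=0.044, ω₃=0.053
apply F[10]=+20.000 → step 11: x=0.237, v=2.258, θ₁=-0.097, ω₁=-2.445, θ₂=-0.003, ω₂=-0.332, θ₃=0.045, ω₃=0.067
apply F[11]=+20.000 → step 12: x=0.285, v=2.490, θ₁=-0.149, ω₁=-2.769, θ₂=-0.010, ω₂=-0.320, θ₃=0.047, ω₃=0.077
apply F[12]=+20.000 → step 13: x=0.337, v=2.716, θ₁=-0.208, ω₁=-3.090, θ₂=-0.016, ω₂=-0.316, θ₃=0.048, ω₃=0.080
apply F[13]=+20.000 → step 14: x=0.393, v=2.930, θ₁=-0.273, ω₁=-3.392, θ₂=-0.022, ω₂=-0.332, θ₃=0.050, ω₃=0.072
apply F[14]=+20.000 → step 15: x=0.454, v=3.126, θ₁=-0.343, ω₁=-3.663, θ₂=-0.029, ω₂=-0.378, θ₃=0.051, ω₃=0.055
apply F[15]=-20.000 → step 16: x=0.514, v=2.922, θ₁=-0.415, ω₁=-3.541, θ₂=-0.037, ω₂=-0.344, θ₃=0.052, ω₃=0.066
apply F[16]=-20.000 → step 17: x=0.571, v=2.727, θ₁=-0.485, ω₁=-3.463, θ₂=-0.043, ω₂=-0.291, θ₃=0.054, ω₃=0.080
apply F[17]=-20.000 → step 18: x=0.623, v=2.539, θ₁=-0.554, ω₁=-3.422, θ₂=-0.048, ω₂=-0.226, θ₃=0.056, ω₃=0.097
apply F[18]=-20.000 → step 19: x=0.672, v=2.354, θ₁=-0.622, ω₁=-3.411, θ₂=-0.052, ω₂=-0.151, θ₃=0.058, ω₃=0.114
apply F[19]=-20.000 → step 20: x=0.717, v=2.172, θ₁=-0.691, ω₁=-3.425, θ₂=-0.054, ω₂=-0.070, θ₃=0.060, ω₃=0.131
apply F[20]=-20.000 → step 21: x=0.759, v=1.990, θ₁=-0.760, ω₁=-3.460, θ₂=-0.055, ω₂=0.013, θ₃=0.063, ω₃=0.146
apply F[21]=-20.000 → step 22: x=0.797, v=1.806, θ₁=-0.829, ω₁=-3.512, θ₂=-0.054, ω₂=0.094, θ₃=0.066, ω₃=0.159
apply F[22]=-20.000 → step 23: x=0.831, v=1.618, θ₁=-0.900, ω₁=-3.580, θ₂=-0.051, ω₂=0.170, θ₃=0.069, ω₃=0.170
apply F[23]=-20.000 → step 24: x=0.862, v=1.427, θ₁=-0.973, ω₁=-3.662, θ₂=-0.047, ω₂=0.239, θ₃=0.073, ω₃=0.178
apply F[24]=-20.000 → step 25: x=0.888, v=1.230, θ₁=-1.047, ω₁=-3.757, θ₂=-0.042, ω₂=0.297, θ₃=0.076, ω₃=0.183
apply F[25]=-20.000 → step 26: x=0.911, v=1.026, θ₁=-1.123, ω₁=-3.866, θ₂=-0.035, ω₂=0.341, θ₃=0.080, ω₃=0.186
apply F[26]=-20.000 → step 27: x=0.929, v=0.814, θ₁=-1.202, ω₁=-3.989, θ₂=-0.028, ω₂=0.368, θ₃=0.084, ω₃=0.188
apply F[27]=-20.000 → step 28: x=0.943, v=0.593, θ₁=-1.283, ω₁=-4.130, θ₂=-0.021, ω₂=0.375, θ₃=0.088, ω₃=0.187
apply F[28]=-20.000 → step 29: x=0.953, v=0.362, θ₁=-1.367, ω₁=-4.291, θ₂=-0.013, ω₂=0.356, θ₃=0.091, ω₃=0.186
apply F[29]=-20.000 → step 30: x=0.958, v=0.118, θ₁=-1.454, ω₁=-4.476, θ₂=-0.007, ω₂=0.308, θ₃=0.095, ω₃=0.185
apply F[30]=-20.000 → step 31: x=0.958, v=-0.141, θ₁=-1.546, ω₁=-4.690, θ₂=-0.001, ω₂=0.222, θ₃=0.099, ω₃=0.184
apply F[31]=-20.000 → step 32: x=0.952, v=-0.418, θ₁=-1.642, ω₁=-4.942, θ₂=0.002, ω₂=0.092, θ₃=0.102, ω₃=0.185
apply F[32]=-20.000 → step 33: x=0.941, v=-0.718, θ₁=-1.744, ω₁=-5.240, θ₂=0.002, ω₂=-0.095, θ₃=0.106, ω₃=0.187
apply F[33]=-20.000 → step 34: x=0.923, v=-1.045, θ₁=-1.852, ω₁=-5.600, θ₂=-0.002, ω₂=-0.355, θ₃=0.110, ω₃=0.194
apply F[34]=-20.000 → step 35: x=0.899, v=-1.409, θ₁=-1.969, ω₁=-6.041, θ₂=-0.013, ω₂=-0.709, θ₃=0.114, ω₃=0.209
apply F[35]=-20.000 → step 36: x=0.866, v=-1.820, θ₁=-2.095, ω₁=-6.587, θ₂=-0.031, ω₂=-1.194, θ₃=0.118, ω₃=0.239
apply F[36]=-20.000 → step 37: x=0.825, v=-2.291, θ₁=-2.233, ω₁=-7.276, θ₂=-0.062, ω₂=-1.861, θ₃=0.124, ω₃=0.300
apply F[37]=-20.000 → step 38: x=0.774, v=-2.837, θ₁=-2.387, ω₁=-8.152, θ₂=-0.108, ω₂=-2.795, θ₃=0.131, ω₃=0.423
max |θ₃| = 0.131 ≤ 0.209 over all 39 states.

Answer: never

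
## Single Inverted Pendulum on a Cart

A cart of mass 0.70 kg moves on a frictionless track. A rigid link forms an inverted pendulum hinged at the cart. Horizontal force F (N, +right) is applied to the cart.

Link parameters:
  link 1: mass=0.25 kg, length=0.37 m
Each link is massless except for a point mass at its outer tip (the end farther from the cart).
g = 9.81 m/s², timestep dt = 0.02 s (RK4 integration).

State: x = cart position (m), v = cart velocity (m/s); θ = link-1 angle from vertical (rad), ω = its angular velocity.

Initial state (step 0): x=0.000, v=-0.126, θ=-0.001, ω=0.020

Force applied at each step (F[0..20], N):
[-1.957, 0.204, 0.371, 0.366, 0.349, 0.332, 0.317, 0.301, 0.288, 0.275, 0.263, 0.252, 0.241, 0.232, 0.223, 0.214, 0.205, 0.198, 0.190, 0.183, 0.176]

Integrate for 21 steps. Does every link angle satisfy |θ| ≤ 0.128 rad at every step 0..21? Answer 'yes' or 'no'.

apply F[0]=-1.957 → step 1: x=-0.003, v=-0.182, θ=0.001, ω=0.171
apply F[1]=+0.204 → step 2: x=-0.007, v=-0.176, θ=0.004, ω=0.157
apply F[2]=+0.371 → step 3: x=-0.010, v=-0.166, θ=0.007, ω=0.132
apply F[3]=+0.366 → step 4: x=-0.013, v=-0.156, θ=0.009, ω=0.110
apply F[4]=+0.349 → step 5: x=-0.016, v=-0.147, θ=0.012, ω=0.091
apply F[5]=+0.332 → step 6: x=-0.019, v=-0.138, θ=0.013, ω=0.074
apply F[6]=+0.317 → step 7: x=-0.022, v=-0.130, θ=0.014, ω=0.060
apply F[7]=+0.301 → step 8: x=-0.024, v=-0.123, θ=0.016, ω=0.047
apply F[8]=+0.288 → step 9: x=-0.027, v=-0.116, θ=0.016, ω=0.036
apply F[9]=+0.275 → step 10: x=-0.029, v=-0.109, θ=0.017, ω=0.027
apply F[10]=+0.263 → step 11: x=-0.031, v=-0.103, θ=0.017, ω=0.019
apply F[11]=+0.252 → step 12: x=-0.033, v=-0.097, θ=0.018, ω=0.013
apply F[12]=+0.241 → step 13: x=-0.035, v=-0.091, θ=0.018, ω=0.007
apply F[13]=+0.232 → step 14: x=-0.037, v=-0.086, θ=0.018, ω=0.002
apply F[14]=+0.223 → step 15: x=-0.038, v=-0.081, θ=0.018, ω=-0.002
apply F[15]=+0.214 → step 16: x=-0.040, v=-0.076, θ=0.018, ω=-0.006
apply F[16]=+0.205 → step 17: x=-0.041, v=-0.071, θ=0.018, ω=-0.009
apply F[17]=+0.198 → step 18: x=-0.043, v=-0.067, θ=0.018, ω=-0.011
apply F[18]=+0.190 → step 19: x=-0.044, v=-0.062, θ=0.017, ω=-0.013
apply F[19]=+0.183 → step 20: x=-0.045, v=-0.058, θ=0.017, ω=-0.015
apply F[20]=+0.176 → step 21: x=-0.046, v=-0.055, θ=0.017, ω=-0.016
Max |angle| over trajectory = 0.018 rad; bound = 0.128 → within bound.

Answer: yes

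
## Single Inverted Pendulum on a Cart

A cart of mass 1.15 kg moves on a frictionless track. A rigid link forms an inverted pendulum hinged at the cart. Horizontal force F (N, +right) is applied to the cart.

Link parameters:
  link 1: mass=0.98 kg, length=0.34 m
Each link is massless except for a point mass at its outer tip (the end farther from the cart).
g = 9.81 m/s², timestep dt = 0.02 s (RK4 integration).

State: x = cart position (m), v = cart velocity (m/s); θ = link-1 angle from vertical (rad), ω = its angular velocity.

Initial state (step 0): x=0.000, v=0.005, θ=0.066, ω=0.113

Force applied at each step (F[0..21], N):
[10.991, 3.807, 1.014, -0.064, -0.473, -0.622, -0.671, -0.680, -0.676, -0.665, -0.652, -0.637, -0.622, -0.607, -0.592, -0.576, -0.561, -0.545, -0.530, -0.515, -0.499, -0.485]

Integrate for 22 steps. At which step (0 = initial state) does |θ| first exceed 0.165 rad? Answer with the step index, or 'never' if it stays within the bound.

Answer: never

Derivation:
apply F[0]=+10.991 → step 1: x=0.002, v=0.185, θ=0.063, ω=-0.376
apply F[1]=+3.807 → step 2: x=0.006, v=0.241, θ=0.055, ω=-0.507
apply F[2]=+1.014 → step 3: x=0.011, v=0.250, θ=0.044, ω=-0.506
apply F[3]=-0.064 → step 4: x=0.016, v=0.243, θ=0.035, ω=-0.461
apply F[4]=-0.473 → step 5: x=0.021, v=0.229, θ=0.026, ω=-0.405
apply F[5]=-0.622 → step 6: x=0.025, v=0.215, θ=0.019, ω=-0.349
apply F[6]=-0.671 → step 7: x=0.029, v=0.201, θ=0.012, ω=-0.298
apply F[7]=-0.680 → step 8: x=0.033, v=0.187, θ=0.007, ω=-0.254
apply F[8]=-0.676 → step 9: x=0.037, v=0.175, θ=0.002, ω=-0.215
apply F[9]=-0.665 → step 10: x=0.040, v=0.163, θ=-0.002, ω=-0.181
apply F[10]=-0.652 → step 11: x=0.043, v=0.152, θ=-0.005, ω=-0.151
apply F[11]=-0.637 → step 12: x=0.046, v=0.143, θ=-0.008, ω=-0.126
apply F[12]=-0.622 → step 13: x=0.049, v=0.133, θ=-0.010, ω=-0.104
apply F[13]=-0.607 → step 14: x=0.052, v=0.125, θ=-0.012, ω=-0.085
apply F[14]=-0.592 → step 15: x=0.054, v=0.116, θ=-0.014, ω=-0.069
apply F[15]=-0.576 → step 16: x=0.056, v=0.109, θ=-0.015, ω=-0.055
apply F[16]=-0.561 → step 17: x=0.058, v=0.102, θ=-0.016, ω=-0.043
apply F[17]=-0.545 → step 18: x=0.060, v=0.095, θ=-0.017, ω=-0.032
apply F[18]=-0.530 → step 19: x=0.062, v=0.089, θ=-0.017, ω=-0.023
apply F[19]=-0.515 → step 20: x=0.064, v=0.083, θ=-0.018, ω=-0.016
apply F[20]=-0.499 → step 21: x=0.065, v=0.077, θ=-0.018, ω=-0.009
apply F[21]=-0.485 → step 22: x=0.067, v=0.071, θ=-0.018, ω=-0.004
max |θ| = 0.066 ≤ 0.165 over all 23 states.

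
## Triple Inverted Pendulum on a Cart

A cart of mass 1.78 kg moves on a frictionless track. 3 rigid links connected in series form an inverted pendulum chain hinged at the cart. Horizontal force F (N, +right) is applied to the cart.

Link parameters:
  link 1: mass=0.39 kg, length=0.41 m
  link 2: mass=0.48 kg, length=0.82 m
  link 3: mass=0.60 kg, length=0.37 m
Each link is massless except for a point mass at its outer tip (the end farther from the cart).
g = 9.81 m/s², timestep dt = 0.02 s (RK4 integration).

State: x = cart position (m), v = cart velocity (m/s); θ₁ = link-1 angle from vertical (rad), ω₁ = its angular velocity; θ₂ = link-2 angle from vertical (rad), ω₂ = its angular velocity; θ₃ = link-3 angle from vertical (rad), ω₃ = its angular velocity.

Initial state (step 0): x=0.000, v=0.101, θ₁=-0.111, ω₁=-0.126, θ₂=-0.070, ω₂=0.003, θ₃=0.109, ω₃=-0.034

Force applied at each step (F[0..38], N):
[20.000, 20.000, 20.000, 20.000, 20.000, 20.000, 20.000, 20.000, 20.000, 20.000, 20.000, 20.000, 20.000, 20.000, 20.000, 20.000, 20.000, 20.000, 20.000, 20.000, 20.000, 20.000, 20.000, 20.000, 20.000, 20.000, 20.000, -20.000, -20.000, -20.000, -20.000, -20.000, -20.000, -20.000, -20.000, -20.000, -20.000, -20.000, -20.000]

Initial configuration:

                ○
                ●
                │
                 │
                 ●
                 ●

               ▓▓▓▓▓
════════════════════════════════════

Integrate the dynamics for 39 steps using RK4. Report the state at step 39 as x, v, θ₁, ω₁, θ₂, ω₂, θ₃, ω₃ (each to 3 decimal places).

Answer: x=1.521, v=-2.710, θ₁=-3.237, ω₁=-13.173, θ₂=-3.029, ω₂=-10.284, θ₃=-3.714, ω₃=10.179

Derivation:
apply F[0]=+20.000 → step 1: x=0.004, v=0.341, θ₁=-0.120, ω₁=-0.809, θ₂=-0.070, ω₂=-0.007, θ₃=0.110, ω₃=0.137
apply F[1]=+20.000 → step 2: x=0.014, v=0.581, θ₁=-0.143, ω₁=-1.512, θ₂=-0.070, ω₂=-0.005, θ₃=0.114, ω₃=0.296
apply F[2]=+20.000 → step 3: x=0.028, v=0.822, θ₁=-0.181, ω₁=-2.238, θ₂=-0.070, ω₂=0.011, θ₃=0.122, ω₃=0.429
apply F[3]=+20.000 → step 4: x=0.046, v=1.060, θ₁=-0.233, ω₁=-2.974, θ₂=-0.070, ω₂=0.038, θ₃=0.131, ω₃=0.521
apply F[4]=+20.000 → step 5: x=0.070, v=1.291, θ₁=-0.300, ω₁=-3.683, θ₂=-0.069, ω₂=0.056, θ₃=0.142, ω₃=0.559
apply F[5]=+20.000 → step 6: x=0.098, v=1.511, θ₁=-0.380, ω₁=-4.317, θ₂=-0.068, ω₂=0.040, θ₃=0.153, ω₃=0.538
apply F[6]=+20.000 → step 7: x=0.130, v=1.716, θ₁=-0.472, ω₁=-4.844, θ₂=-0.067, ω₂=-0.035, θ₃=0.163, ω₃=0.466
apply F[7]=+20.000 → step 8: x=0.167, v=1.906, θ₁=-0.573, ω₁=-5.258, θ₂=-0.070, ω₂=-0.182, θ₃=0.172, ω₃=0.359
apply F[8]=+20.000 → step 9: x=0.206, v=2.080, θ₁=-0.681, ω₁=-5.578, θ₂=-0.075, ω₂=-0.399, θ₃=0.178, ω₃=0.231
apply F[9]=+20.000 → step 10: x=0.250, v=2.243, θ₁=-0.796, ω₁=-5.827, θ₂=-0.086, ω₂=-0.683, θ₃=0.181, ω₃=0.093
apply F[10]=+20.000 → step 11: x=0.296, v=2.393, θ₁=-0.914, ω₁=-6.025, θ₂=-0.103, ω₂=-1.025, θ₃=0.181, ω₃=-0.051
apply F[11]=+20.000 → step 12: x=0.345, v=2.534, θ₁=-1.036, ω₁=-6.181, θ₂=-0.127, ω₂=-1.418, θ₃=0.179, ω₃=-0.200
apply F[12]=+20.000 → step 13: x=0.397, v=2.665, θ₁=-1.161, ω₁=-6.298, θ₂=-0.160, ω₂=-1.857, θ₃=0.173, ω₃=-0.357
apply F[13]=+20.000 → step 14: x=0.452, v=2.788, θ₁=-1.288, ω₁=-6.373, θ₂=-0.202, ω₂=-2.336, θ₃=0.164, ω₃=-0.527
apply F[14]=+20.000 → step 15: x=0.509, v=2.905, θ₁=-1.416, ω₁=-6.393, θ₂=-0.254, ω₂=-2.847, θ₃=0.152, ω₃=-0.718
apply F[15]=+20.000 → step 16: x=0.568, v=3.017, θ₁=-1.543, ω₁=-6.340, θ₂=-0.316, ω₂=-3.381, θ₃=0.135, ω₃=-0.941
apply F[16]=+20.000 → step 17: x=0.630, v=3.128, θ₁=-1.669, ω₁=-6.195, θ₂=-0.389, ω₂=-3.924, θ₃=0.114, ω₃=-1.208
apply F[17]=+20.000 → step 18: x=0.693, v=3.239, θ₁=-1.790, ω₁=-5.931, θ₂=-0.473, ω₂=-4.462, θ₃=0.087, ω₃=-1.536
apply F[18]=+20.000 → step 19: x=0.759, v=3.356, θ₁=-1.905, ω₁=-5.525, θ₂=-0.567, ω₂=-4.979, θ₃=0.052, ω₃=-1.943
apply F[19]=+20.000 → step 20: x=0.827, v=3.479, θ₁=-2.010, ω₁=-4.955, θ₂=-0.672, ω₂=-5.460, θ₃=0.008, ω₃=-2.446
apply F[20]=+20.000 → step 21: x=0.898, v=3.610, θ₁=-2.102, ω₁=-4.209, θ₂=-0.785, ω₂=-5.891, θ₃=-0.046, ω₃=-3.062
apply F[21]=+20.000 → step 22: x=0.972, v=3.747, θ₁=-2.177, ω₁=-3.285, θ₂=-0.907, ω₂=-6.269, θ₃=-0.115, ω₃=-3.806
apply F[22]=+20.000 → step 23: x=1.048, v=3.888, θ₁=-2.232, ω₁=-2.190, θ₂=-1.036, ω₂=-6.598, θ₃=-0.200, ω₃=-4.691
apply F[23]=+20.000 → step 24: x=1.127, v=4.025, θ₁=-2.264, ω₁=-0.935, θ₂=-1.171, ω₂=-6.893, θ₃=-0.304, ω₃=-5.747
apply F[24]=+20.000 → step 25: x=1.209, v=4.147, θ₁=-2.269, ω₁=0.472, θ₂=-1.311, ω₂=-7.171, θ₃=-0.431, ω₃=-7.029
apply F[25]=+20.000 → step 26: x=1.293, v=4.232, θ₁=-2.244, ω₁=2.029, θ₂=-1.457, ω₂=-7.441, θ₃=-0.587, ω₃=-8.654
apply F[26]=+20.000 → step 27: x=1.378, v=4.242, θ₁=-2.187, ω₁=3.693, θ₂=-1.609, ω₂=-7.660, θ₃=-0.781, ω₃=-10.847
apply F[27]=-20.000 → step 28: x=1.458, v=3.785, θ₁=-2.106, ω₁=4.369, θ₂=-1.760, ω₂=-7.391, θ₃=-1.021, ω₃=-13.284
apply F[28]=-20.000 → step 29: x=1.529, v=3.201, θ₁=-2.016, ω₁=4.450, θ₂=-1.901, ω₂=-6.642, θ₃=-1.316, ω₃=-16.220
apply F[29]=-20.000 → step 30: x=1.586, v=2.493, θ₁=-1.935, ω₁=3.382, θ₂=-2.021, ω₂=-5.327, θ₃=-1.670, ω₃=-19.046
apply F[30]=-20.000 → step 31: x=1.628, v=1.725, θ₁=-1.890, ω₁=1.016, θ₂=-2.114, ω₂=-4.067, θ₃=-2.068, ω₃=-20.490
apply F[31]=-20.000 → step 32: x=1.655, v=1.017, θ₁=-1.898, ω₁=-1.897, θ₂=-2.191, ω₂=-3.757, θ₃=-2.474, ω₃=-19.739
apply F[32]=-20.000 → step 33: x=1.669, v=0.429, θ₁=-1.963, ω₁=-4.491, θ₂=-2.271, ω₂=-4.312, θ₃=-2.849, ω₃=-17.685
apply F[33]=-20.000 → step 34: x=1.673, v=-0.097, θ₁=-2.076, ω₁=-6.725, θ₂=-2.365, ω₂=-5.099, θ₃=-3.179, ω₃=-15.250
apply F[34]=-20.000 → step 35: x=1.665, v=-0.634, θ₁=-2.232, ω₁=-8.874, θ₂=-2.474, ω₂=-5.737, θ₃=-3.457, ω₃=-12.489
apply F[35]=-20.000 → step 36: x=1.647, v=-1.224, θ₁=-2.431, ω₁=-11.107, θ₂=-2.592, ω₂=-6.118, θ₃=-3.674, ω₃=-9.036
apply F[36]=-20.000 → step 37: x=1.616, v=-1.863, θ₁=-2.676, ω₁=-13.260, θ₂=-2.718, ω₂=-6.453, θ₃=-3.810, ω₃=-4.316
apply F[37]=-20.000 → step 38: x=1.573, v=-2.432, θ₁=-2.955, ω₁=-14.449, θ₂=-2.855, ω₂=-7.485, θ₃=-3.835, ω₃=2.148
apply F[38]=-20.000 → step 39: x=1.521, v=-2.710, θ₁=-3.237, ω₁=-13.173, θ₂=-3.029, ω₂=-10.284, θ₃=-3.714, ω₃=10.179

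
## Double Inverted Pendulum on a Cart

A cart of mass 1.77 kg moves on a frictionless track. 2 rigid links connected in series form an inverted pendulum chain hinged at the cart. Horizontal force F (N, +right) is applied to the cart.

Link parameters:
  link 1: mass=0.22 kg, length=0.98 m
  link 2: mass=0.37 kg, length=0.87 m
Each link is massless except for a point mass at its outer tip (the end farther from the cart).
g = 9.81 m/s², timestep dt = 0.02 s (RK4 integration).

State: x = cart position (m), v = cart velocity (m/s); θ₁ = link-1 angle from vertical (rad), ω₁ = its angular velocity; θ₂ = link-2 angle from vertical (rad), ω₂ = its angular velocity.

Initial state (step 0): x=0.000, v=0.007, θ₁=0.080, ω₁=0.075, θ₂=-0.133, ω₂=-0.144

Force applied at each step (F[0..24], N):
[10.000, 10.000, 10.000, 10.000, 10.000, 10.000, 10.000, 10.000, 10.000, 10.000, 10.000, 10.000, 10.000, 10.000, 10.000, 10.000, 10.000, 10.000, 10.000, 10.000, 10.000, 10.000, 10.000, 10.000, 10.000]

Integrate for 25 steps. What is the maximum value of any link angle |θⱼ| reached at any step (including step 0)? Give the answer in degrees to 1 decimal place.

Answer: 63.6°

Derivation:
apply F[0]=+10.000 → step 1: x=0.001, v=0.115, θ₁=0.081, ω₁=0.049, θ₂=-0.137, ω₂=-0.269
apply F[1]=+10.000 → step 2: x=0.005, v=0.223, θ₁=0.082, ω₁=0.025, θ₂=-0.144, ω₂=-0.396
apply F[2]=+10.000 → step 3: x=0.010, v=0.331, θ₁=0.082, ω₁=0.002, θ₂=-0.153, ω₂=-0.527
apply F[3]=+10.000 → step 4: x=0.018, v=0.439, θ₁=0.082, ω₁=-0.020, θ₂=-0.165, ω₂=-0.662
apply F[4]=+10.000 → step 5: x=0.028, v=0.547, θ₁=0.081, ω₁=-0.040, θ₂=-0.179, ω₂=-0.801
apply F[5]=+10.000 → step 6: x=0.040, v=0.655, θ₁=0.080, ω₁=-0.059, θ₂=-0.197, ω₂=-0.944
apply F[6]=+10.000 → step 7: x=0.054, v=0.764, θ₁=0.079, ω₁=-0.078, θ₂=-0.217, ω₂=-1.093
apply F[7]=+10.000 → step 8: x=0.070, v=0.872, θ₁=0.077, ω₁=-0.096, θ₂=-0.241, ω₂=-1.246
apply F[8]=+10.000 → step 9: x=0.089, v=0.981, θ₁=0.075, ω₁=-0.115, θ₂=-0.267, ω₂=-1.403
apply F[9]=+10.000 → step 10: x=0.109, v=1.091, θ₁=0.073, ω₁=-0.136, θ₂=-0.297, ω₂=-1.565
apply F[10]=+10.000 → step 11: x=0.132, v=1.200, θ₁=0.070, ω₁=-0.160, θ₂=-0.330, ω₂=-1.729
apply F[11]=+10.000 → step 12: x=0.158, v=1.310, θ₁=0.066, ω₁=-0.188, θ₂=-0.366, ω₂=-1.895
apply F[12]=+10.000 → step 13: x=0.185, v=1.420, θ₁=0.062, ω₁=-0.223, θ₂=-0.406, ω₂=-2.061
apply F[13]=+10.000 → step 14: x=0.214, v=1.531, θ₁=0.057, ω₁=-0.267, θ₂=-0.448, ω₂=-2.226
apply F[14]=+10.000 → step 15: x=0.246, v=1.642, θ₁=0.051, ω₁=-0.320, θ₂=-0.495, ω₂=-2.389
apply F[15]=+10.000 → step 16: x=0.280, v=1.754, θ₁=0.044, ω₁=-0.386, θ₂=-0.544, ω₂=-2.548
apply F[16]=+10.000 → step 17: x=0.316, v=1.865, θ₁=0.036, ω₁=-0.466, θ₂=-0.596, ω₂=-2.702
apply F[17]=+10.000 → step 18: x=0.355, v=1.978, θ₁=0.026, ω₁=-0.561, θ₂=-0.652, ω₂=-2.850
apply F[18]=+10.000 → step 19: x=0.395, v=2.090, θ₁=0.013, ω₁=-0.674, θ₂=-0.710, ω₂=-2.990
apply F[19]=+10.000 → step 20: x=0.438, v=2.203, θ₁=-0.001, ω₁=-0.804, θ₂=-0.772, ω₂=-3.121
apply F[20]=+10.000 → step 21: x=0.483, v=2.316, θ₁=-0.019, ω₁=-0.955, θ₂=-0.835, ω₂=-3.243
apply F[21]=+10.000 → step 22: x=0.531, v=2.430, θ₁=-0.040, ω₁=-1.126, θ₂=-0.901, ω₂=-3.352
apply F[22]=+10.000 → step 23: x=0.581, v=2.543, θ₁=-0.064, ω₁=-1.318, θ₂=-0.969, ω₂=-3.448
apply F[23]=+10.000 → step 24: x=0.633, v=2.657, θ₁=-0.093, ω₁=-1.531, θ₂=-1.039, ω₂=-3.528
apply F[24]=+10.000 → step 25: x=0.687, v=2.771, θ₁=-0.125, ω₁=-1.765, θ₂=-1.110, ω₂=-3.588
Max |angle| over trajectory = 1.110 rad = 63.6°.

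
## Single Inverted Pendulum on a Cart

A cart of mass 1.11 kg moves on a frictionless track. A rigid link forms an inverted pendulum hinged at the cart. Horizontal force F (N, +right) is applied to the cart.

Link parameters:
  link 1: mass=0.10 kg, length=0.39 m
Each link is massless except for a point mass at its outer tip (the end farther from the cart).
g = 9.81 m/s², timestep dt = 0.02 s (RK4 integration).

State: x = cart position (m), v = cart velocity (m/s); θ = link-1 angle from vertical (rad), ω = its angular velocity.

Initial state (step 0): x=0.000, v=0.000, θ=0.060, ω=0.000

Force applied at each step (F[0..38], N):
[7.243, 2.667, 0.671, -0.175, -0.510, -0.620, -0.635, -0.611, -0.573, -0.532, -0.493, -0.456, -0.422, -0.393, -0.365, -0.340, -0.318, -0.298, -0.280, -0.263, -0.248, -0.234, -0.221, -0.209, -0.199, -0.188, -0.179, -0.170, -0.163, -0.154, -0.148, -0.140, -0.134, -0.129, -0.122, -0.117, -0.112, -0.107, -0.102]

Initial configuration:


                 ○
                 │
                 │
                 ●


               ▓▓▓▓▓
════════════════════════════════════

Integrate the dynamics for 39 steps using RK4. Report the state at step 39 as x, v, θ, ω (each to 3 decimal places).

Answer: x=0.056, v=0.003, θ=-0.008, ω=0.014

Derivation:
apply F[0]=+7.243 → step 1: x=0.001, v=0.129, θ=0.057, ω=-0.302
apply F[1]=+2.667 → step 2: x=0.004, v=0.177, θ=0.050, ω=-0.395
apply F[2]=+0.671 → step 3: x=0.008, v=0.188, θ=0.042, ω=-0.401
apply F[3]=-0.175 → step 4: x=0.012, v=0.184, θ=0.034, ω=-0.372
apply F[4]=-0.510 → step 5: x=0.015, v=0.174, θ=0.027, ω=-0.332
apply F[5]=-0.620 → step 6: x=0.019, v=0.163, θ=0.021, ω=-0.290
apply F[6]=-0.635 → step 7: x=0.022, v=0.151, θ=0.016, ω=-0.250
apply F[7]=-0.611 → step 8: x=0.025, v=0.140, θ=0.011, ω=-0.215
apply F[8]=-0.573 → step 9: x=0.027, v=0.129, θ=0.007, ω=-0.183
apply F[9]=-0.532 → step 10: x=0.030, v=0.119, θ=0.004, ω=-0.156
apply F[10]=-0.493 → step 11: x=0.032, v=0.111, θ=0.001, ω=-0.132
apply F[11]=-0.456 → step 12: x=0.034, v=0.102, θ=-0.002, ω=-0.111
apply F[12]=-0.422 → step 13: x=0.036, v=0.095, θ=-0.004, ω=-0.093
apply F[13]=-0.393 → step 14: x=0.038, v=0.088, θ=-0.005, ω=-0.077
apply F[14]=-0.365 → step 15: x=0.040, v=0.081, θ=-0.007, ω=-0.064
apply F[15]=-0.340 → step 16: x=0.041, v=0.075, θ=-0.008, ω=-0.052
apply F[16]=-0.318 → step 17: x=0.043, v=0.070, θ=-0.009, ω=-0.042
apply F[17]=-0.298 → step 18: x=0.044, v=0.065, θ=-0.010, ω=-0.033
apply F[18]=-0.280 → step 19: x=0.045, v=0.060, θ=-0.010, ω=-0.026
apply F[19]=-0.263 → step 20: x=0.047, v=0.055, θ=-0.011, ω=-0.019
apply F[20]=-0.248 → step 21: x=0.048, v=0.051, θ=-0.011, ω=-0.014
apply F[21]=-0.234 → step 22: x=0.049, v=0.047, θ=-0.011, ω=-0.009
apply F[22]=-0.221 → step 23: x=0.049, v=0.043, θ=-0.011, ω=-0.005
apply F[23]=-0.209 → step 24: x=0.050, v=0.039, θ=-0.011, ω=-0.002
apply F[24]=-0.199 → step 25: x=0.051, v=0.036, θ=-0.011, ω=0.001
apply F[25]=-0.188 → step 26: x=0.052, v=0.033, θ=-0.011, ω=0.004
apply F[26]=-0.179 → step 27: x=0.052, v=0.030, θ=-0.011, ω=0.006
apply F[27]=-0.170 → step 28: x=0.053, v=0.027, θ=-0.011, ω=0.008
apply F[28]=-0.163 → step 29: x=0.053, v=0.024, θ=-0.011, ω=0.009
apply F[29]=-0.154 → step 30: x=0.054, v=0.022, θ=-0.011, ω=0.010
apply F[30]=-0.148 → step 31: x=0.054, v=0.019, θ=-0.011, ω=0.011
apply F[31]=-0.140 → step 32: x=0.055, v=0.017, θ=-0.010, ω=0.012
apply F[32]=-0.134 → step 33: x=0.055, v=0.015, θ=-0.010, ω=0.013
apply F[33]=-0.129 → step 34: x=0.055, v=0.012, θ=-0.010, ω=0.013
apply F[34]=-0.122 → step 35: x=0.056, v=0.010, θ=-0.010, ω=0.013
apply F[35]=-0.117 → step 36: x=0.056, v=0.009, θ=-0.009, ω=0.014
apply F[36]=-0.112 → step 37: x=0.056, v=0.007, θ=-0.009, ω=0.014
apply F[37]=-0.107 → step 38: x=0.056, v=0.005, θ=-0.009, ω=0.014
apply F[38]=-0.102 → step 39: x=0.056, v=0.003, θ=-0.008, ω=0.014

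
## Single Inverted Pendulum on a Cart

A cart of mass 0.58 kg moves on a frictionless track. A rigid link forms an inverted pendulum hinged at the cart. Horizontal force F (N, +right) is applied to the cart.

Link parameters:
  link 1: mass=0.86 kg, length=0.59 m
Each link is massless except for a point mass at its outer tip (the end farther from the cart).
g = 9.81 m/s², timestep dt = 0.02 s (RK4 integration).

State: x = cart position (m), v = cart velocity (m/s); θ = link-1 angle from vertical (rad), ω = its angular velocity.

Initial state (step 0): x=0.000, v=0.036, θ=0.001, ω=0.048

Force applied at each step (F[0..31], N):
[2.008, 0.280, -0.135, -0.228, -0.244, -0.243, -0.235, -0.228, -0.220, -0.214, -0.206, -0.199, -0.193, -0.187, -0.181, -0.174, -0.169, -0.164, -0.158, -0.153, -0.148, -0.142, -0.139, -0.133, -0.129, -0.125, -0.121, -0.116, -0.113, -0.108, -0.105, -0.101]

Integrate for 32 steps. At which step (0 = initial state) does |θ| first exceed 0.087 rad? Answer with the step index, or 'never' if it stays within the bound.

Answer: never

Derivation:
apply F[0]=+2.008 → step 1: x=0.001, v=0.105, θ=0.001, ω=-0.068
apply F[1]=+0.280 → step 2: x=0.004, v=0.115, θ=-0.001, ω=-0.085
apply F[2]=-0.135 → step 3: x=0.006, v=0.110, θ=-0.002, ω=-0.078
apply F[3]=-0.228 → step 4: x=0.008, v=0.103, θ=-0.004, ω=-0.067
apply F[4]=-0.244 → step 5: x=0.010, v=0.096, θ=-0.005, ω=-0.057
apply F[5]=-0.243 → step 6: x=0.012, v=0.090, θ=-0.006, ω=-0.047
apply F[6]=-0.235 → step 7: x=0.014, v=0.083, θ=-0.007, ω=-0.039
apply F[7]=-0.228 → step 8: x=0.015, v=0.078, θ=-0.008, ω=-0.032
apply F[8]=-0.220 → step 9: x=0.017, v=0.072, θ=-0.008, ω=-0.025
apply F[9]=-0.214 → step 10: x=0.018, v=0.067, θ=-0.009, ω=-0.020
apply F[10]=-0.206 → step 11: x=0.019, v=0.063, θ=-0.009, ω=-0.015
apply F[11]=-0.199 → step 12: x=0.021, v=0.059, θ=-0.009, ω=-0.011
apply F[12]=-0.193 → step 13: x=0.022, v=0.055, θ=-0.009, ω=-0.008
apply F[13]=-0.187 → step 14: x=0.023, v=0.051, θ=-0.010, ω=-0.004
apply F[14]=-0.181 → step 15: x=0.024, v=0.048, θ=-0.010, ω=-0.002
apply F[15]=-0.174 → step 16: x=0.025, v=0.044, θ=-0.010, ω=0.000
apply F[16]=-0.169 → step 17: x=0.026, v=0.041, θ=-0.010, ω=0.002
apply F[17]=-0.164 → step 18: x=0.026, v=0.039, θ=-0.010, ω=0.004
apply F[18]=-0.158 → step 19: x=0.027, v=0.036, θ=-0.009, ω=0.005
apply F[19]=-0.153 → step 20: x=0.028, v=0.033, θ=-0.009, ω=0.006
apply F[20]=-0.148 → step 21: x=0.028, v=0.031, θ=-0.009, ω=0.007
apply F[21]=-0.142 → step 22: x=0.029, v=0.029, θ=-0.009, ω=0.008
apply F[22]=-0.139 → step 23: x=0.030, v=0.027, θ=-0.009, ω=0.009
apply F[23]=-0.133 → step 24: x=0.030, v=0.025, θ=-0.009, ω=0.009
apply F[24]=-0.129 → step 25: x=0.031, v=0.023, θ=-0.009, ω=0.010
apply F[25]=-0.125 → step 26: x=0.031, v=0.021, θ=-0.008, ω=0.010
apply F[26]=-0.121 → step 27: x=0.031, v=0.019, θ=-0.008, ω=0.010
apply F[27]=-0.116 → step 28: x=0.032, v=0.017, θ=-0.008, ω=0.010
apply F[28]=-0.113 → step 29: x=0.032, v=0.016, θ=-0.008, ω=0.011
apply F[29]=-0.108 → step 30: x=0.032, v=0.014, θ=-0.008, ω=0.011
apply F[30]=-0.105 → step 31: x=0.033, v=0.013, θ=-0.007, ω=0.011
apply F[31]=-0.101 → step 32: x=0.033, v=0.011, θ=-0.007, ω=0.011
max |θ| = 0.010 ≤ 0.087 over all 33 states.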